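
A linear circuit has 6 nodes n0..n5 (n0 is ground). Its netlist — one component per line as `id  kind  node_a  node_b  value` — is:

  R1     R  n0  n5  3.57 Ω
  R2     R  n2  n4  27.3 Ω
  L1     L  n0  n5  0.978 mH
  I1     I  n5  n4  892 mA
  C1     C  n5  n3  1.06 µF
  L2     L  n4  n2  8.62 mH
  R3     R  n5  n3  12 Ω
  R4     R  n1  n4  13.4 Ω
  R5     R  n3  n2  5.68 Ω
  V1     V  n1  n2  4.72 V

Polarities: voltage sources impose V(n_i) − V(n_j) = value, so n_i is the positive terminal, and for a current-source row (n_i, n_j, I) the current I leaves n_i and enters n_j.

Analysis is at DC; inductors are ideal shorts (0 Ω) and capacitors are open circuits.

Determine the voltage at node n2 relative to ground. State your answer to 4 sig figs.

15.77 V

Apply KCL at each of the 5 non-ground nodes and solve the resulting linear system.
Node n1: branches {R4, V1} → V_1 = 20.49
Node n2: branches {R2, L2, R5, V1} → V_2 = 15.77
Node n3: branches {C1, R3, R5} → V_3 = 10.70
Node n4: branches {R2, I1, L2, R4} → V_4 = 15.77
Node n5: branches {R1, L1, I1, C1, R3} → V_5 = 0.000
Source currents: i(L1)=0.000, i(L2)=1.244, i(V1)=-0.3522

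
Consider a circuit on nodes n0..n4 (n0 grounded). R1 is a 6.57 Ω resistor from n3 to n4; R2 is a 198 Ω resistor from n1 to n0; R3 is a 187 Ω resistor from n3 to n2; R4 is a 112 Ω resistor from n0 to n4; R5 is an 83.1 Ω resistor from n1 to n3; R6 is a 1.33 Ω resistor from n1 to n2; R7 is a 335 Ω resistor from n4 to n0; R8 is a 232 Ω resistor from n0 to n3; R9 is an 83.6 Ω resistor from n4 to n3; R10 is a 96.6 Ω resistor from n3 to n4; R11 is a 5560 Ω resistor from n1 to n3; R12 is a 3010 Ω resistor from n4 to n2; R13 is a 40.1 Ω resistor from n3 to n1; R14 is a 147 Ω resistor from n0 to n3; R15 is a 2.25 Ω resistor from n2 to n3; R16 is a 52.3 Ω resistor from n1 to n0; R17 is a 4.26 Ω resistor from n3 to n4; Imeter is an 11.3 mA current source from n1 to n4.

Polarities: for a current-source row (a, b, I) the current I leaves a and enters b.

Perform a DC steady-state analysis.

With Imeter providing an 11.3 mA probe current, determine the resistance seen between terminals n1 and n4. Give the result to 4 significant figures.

R_eq = 5.325 Ω

Element admittances at DC:
  Y(R1) = 0.1522 S between n3,n4
  Y(R2) = 0.005051 S between n1,n0
  Y(R3) = 0.005348 S between n3,n2
  Y(R4) = 0.008929 S between n0,n4
  Y(R5) = 0.01203 S between n1,n3
  Y(R6) = 0.7519 S between n1,n2
  Y(R7) = 0.002985 S between n4,n0
  Y(R8) = 0.004310 S between n0,n3
  Y(R9) = 0.01196 S between n4,n3
  Y(R10) = 0.01035 S between n3,n4
  Y(R11) = 0.0001799 S between n1,n3
  Y(R12) = 0.0003322 S between n4,n2
  Y(R13) = 0.02494 S between n3,n1
  Y(R14) = 0.006803 S between n0,n3
  Y(R15) = 0.4444 S between n2,n3
  Y(R16) = 0.01912 S between n1,n0
  Y(R17) = 0.2347 S between n3,n4
  Imeter: injects 0.0113 A into n4 (from n1)
Assemble and solve the 4×4 MNA system:
  V(n1)=-0.02312  V(n2)=-0.01050  V(n3)=0.01056  V(n4)=0.03706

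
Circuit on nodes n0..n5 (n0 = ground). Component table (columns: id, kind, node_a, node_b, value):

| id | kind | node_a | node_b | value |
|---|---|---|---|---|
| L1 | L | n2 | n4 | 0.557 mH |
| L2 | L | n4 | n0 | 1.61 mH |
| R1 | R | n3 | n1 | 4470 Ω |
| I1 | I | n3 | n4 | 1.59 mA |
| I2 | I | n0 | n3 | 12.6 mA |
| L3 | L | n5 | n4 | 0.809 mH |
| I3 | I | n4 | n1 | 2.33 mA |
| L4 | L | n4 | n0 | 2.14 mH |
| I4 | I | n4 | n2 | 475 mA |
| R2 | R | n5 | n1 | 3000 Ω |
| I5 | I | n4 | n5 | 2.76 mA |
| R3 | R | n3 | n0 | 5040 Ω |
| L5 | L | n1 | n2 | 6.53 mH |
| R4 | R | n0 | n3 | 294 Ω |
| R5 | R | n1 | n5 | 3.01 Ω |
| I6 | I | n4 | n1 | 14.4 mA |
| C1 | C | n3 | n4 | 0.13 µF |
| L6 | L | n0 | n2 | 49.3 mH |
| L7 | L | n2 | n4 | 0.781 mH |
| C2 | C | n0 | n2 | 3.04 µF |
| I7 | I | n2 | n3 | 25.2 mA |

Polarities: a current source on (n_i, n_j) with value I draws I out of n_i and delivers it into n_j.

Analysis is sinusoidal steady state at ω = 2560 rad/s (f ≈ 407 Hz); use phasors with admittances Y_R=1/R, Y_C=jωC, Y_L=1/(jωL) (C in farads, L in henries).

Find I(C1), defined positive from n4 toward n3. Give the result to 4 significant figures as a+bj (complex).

Apply KCL at each of the 5 non-ground nodes and solve the resulting linear system.
Node n1: branches {R1, I3, R2, L5, R5, I6} → V_1 = 0.08711+0.04324j
Node n2: branches {L1, I4, L5, L6, L7, C2, I7} → V_2 = -0.002457+0.3109j
Node n3: branches {R1, I1, I2, R3, R4, C1, I7} → V_3 = 9.409-0.8170j
Node n4: branches {L1, L2, I1, L3, I3, L4, I4, I5, I6, C1, L7} → V_4 = -0.006917-0.05013j
Node n5: branches {L3, R2, I5, R5} → V_5 = -0.01761+0.02771j

-0.0002552-0.003134j A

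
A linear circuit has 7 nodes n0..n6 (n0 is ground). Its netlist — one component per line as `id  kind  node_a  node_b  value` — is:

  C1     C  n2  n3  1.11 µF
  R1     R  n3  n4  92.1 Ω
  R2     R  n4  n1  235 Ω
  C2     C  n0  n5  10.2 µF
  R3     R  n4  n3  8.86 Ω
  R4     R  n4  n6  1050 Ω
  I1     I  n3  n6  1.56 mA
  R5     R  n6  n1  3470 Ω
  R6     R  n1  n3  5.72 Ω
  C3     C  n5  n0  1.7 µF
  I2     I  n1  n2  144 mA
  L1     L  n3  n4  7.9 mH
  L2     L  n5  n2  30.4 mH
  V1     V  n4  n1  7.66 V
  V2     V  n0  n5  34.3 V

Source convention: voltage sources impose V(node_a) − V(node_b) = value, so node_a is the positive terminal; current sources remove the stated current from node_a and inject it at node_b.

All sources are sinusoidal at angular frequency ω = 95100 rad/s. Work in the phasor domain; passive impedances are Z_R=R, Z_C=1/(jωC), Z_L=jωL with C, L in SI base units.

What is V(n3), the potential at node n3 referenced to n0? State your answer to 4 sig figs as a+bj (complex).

MNA unknowns: 6 node voltages V₁..V_6 plus 2 source currents (V1, V2)
C1: Y=0.000+0.1056j on G[2,3]
R1: Y=0.01086+0.000j on G[3,4]
R2: Y=0.004255+0.000j on G[4,1]
C2: Y=0.000+0.9700j on G[0,5]
R3: Y=0.1129+0.000j on G[4,3]
R4: Y=0.0009524+0.000j on G[4,6]
I1: z[3]−=0.00156, z[6]+=0.00156
R5: Y=0.0002882+0.000j on G[6,1]
R6: Y=0.1748+0.000j on G[1,3]
C3: Y=0.000+0.1617j on G[5,0]
I2: z[1]−=0.144, z[2]+=0.144
L1: Y=0.000-0.001331j on G[3,4]
L2: Y=0.000-0.0003459j on G[5,2]
V1: row V4−V1=7.66, i_V1 at 4,1
V2: row V0−V5=34.3, i_V2 at 0,5
solve → V1=-37.95+1.382j, V2=-34.30+0.000j, V3=-34.30+1.364j, V4=-30.29+1.382j, V5=-34.30+0.000j, V6=-30.81+1.382j
aux → i_V1=-0.5291+0.003124j, i_V2=0.000-38.82j

-34.30+1.364j V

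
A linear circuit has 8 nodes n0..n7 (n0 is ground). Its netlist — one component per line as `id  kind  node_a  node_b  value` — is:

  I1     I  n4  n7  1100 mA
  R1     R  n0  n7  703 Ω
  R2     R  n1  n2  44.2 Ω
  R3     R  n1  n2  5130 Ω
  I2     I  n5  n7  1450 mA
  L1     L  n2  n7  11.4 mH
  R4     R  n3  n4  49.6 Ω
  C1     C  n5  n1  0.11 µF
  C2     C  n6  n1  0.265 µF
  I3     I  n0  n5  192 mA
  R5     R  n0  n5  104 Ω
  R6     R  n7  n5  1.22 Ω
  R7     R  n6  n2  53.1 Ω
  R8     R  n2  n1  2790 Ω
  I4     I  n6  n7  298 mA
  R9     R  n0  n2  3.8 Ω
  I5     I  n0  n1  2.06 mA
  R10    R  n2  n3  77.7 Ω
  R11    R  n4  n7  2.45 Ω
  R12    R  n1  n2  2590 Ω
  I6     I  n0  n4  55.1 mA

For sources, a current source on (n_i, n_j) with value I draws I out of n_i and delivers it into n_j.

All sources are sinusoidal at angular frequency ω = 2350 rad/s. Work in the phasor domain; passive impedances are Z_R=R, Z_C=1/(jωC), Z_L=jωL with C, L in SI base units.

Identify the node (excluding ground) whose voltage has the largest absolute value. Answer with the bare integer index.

Apply KCL at each of the 7 non-ground nodes and solve the resulting linear system.
Node n1: branches {R2, R3, C1, C2, R8, I5, R12} → V_1 = 0.6463-0.8587j
Node n2: branches {R2, R3, L1, R7, R8, R9, R10, R12} → V_2 = 0.7205-0.4931j
Node n3: branches {R4, R10} → V_3 = 2.818+6.915j
Node n4: branches {I1, R4, R11, I6} → V_4 = 4.157+11.64j
Node n5: branches {I2, C1, I3, R5, R6} → V_5 = 5.191+11.74j
Node n6: branches {C2, R7, I4} → V_6 = -15.07+0.02670j
Node n7: branches {I1, R1, I2, L1, R6, I4, R11} → V_7 = 6.783+11.88j

6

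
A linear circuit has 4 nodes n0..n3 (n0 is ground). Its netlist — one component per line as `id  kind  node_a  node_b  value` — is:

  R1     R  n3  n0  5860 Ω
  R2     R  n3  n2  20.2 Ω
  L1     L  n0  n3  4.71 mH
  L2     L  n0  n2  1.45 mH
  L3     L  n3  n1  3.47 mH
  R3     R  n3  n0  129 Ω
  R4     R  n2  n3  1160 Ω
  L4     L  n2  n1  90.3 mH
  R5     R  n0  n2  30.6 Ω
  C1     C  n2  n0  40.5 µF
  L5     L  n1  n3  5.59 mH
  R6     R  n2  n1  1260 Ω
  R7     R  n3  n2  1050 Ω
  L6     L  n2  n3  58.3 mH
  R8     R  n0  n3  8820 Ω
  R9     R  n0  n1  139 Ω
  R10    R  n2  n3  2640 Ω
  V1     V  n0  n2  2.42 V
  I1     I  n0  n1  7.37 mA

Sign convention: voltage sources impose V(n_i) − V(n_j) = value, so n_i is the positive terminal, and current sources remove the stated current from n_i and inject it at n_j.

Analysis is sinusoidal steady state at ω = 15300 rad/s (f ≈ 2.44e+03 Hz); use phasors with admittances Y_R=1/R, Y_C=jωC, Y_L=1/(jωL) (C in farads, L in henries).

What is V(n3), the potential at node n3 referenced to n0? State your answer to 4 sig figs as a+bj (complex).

MNA unknowns: 3 node voltages V₁..V_3 plus 1 source current (V1)
R1: Y=0.0001706+0.000j on G[3,0]
R2: Y=0.04950+0.000j on G[3,2]
L1: Y=0.000-0.01388j on G[0,3]
L2: Y=0.000-0.04508j on G[0,2]
L3: Y=0.000-0.01884j on G[3,1]
R3: Y=0.007752+0.000j on G[3,0]
R4: Y=0.0008621+0.000j on G[2,3]
L4: Y=0.000-0.0007238j on G[2,1]
R5: Y=0.03268+0.000j on G[0,2]
C1: Y=0.000+0.6197j on G[2,0]
L5: Y=0.000-0.01169j on G[1,3]
R6: Y=0.0007937+0.000j on G[2,1]
R7: Y=0.0009524+0.000j on G[3,2]
L6: Y=0.000-0.001121j on G[2,3]
R8: Y=0.0001134+0.000j on G[0,3]
R9: Y=0.007194+0.000j on G[0,1]
R10: Y=0.0003788+0.000j on G[2,3]
V1: row V0−V2=2.42, i_V1 at 0,2
I1: z[0]−=0.00737, z[1]+=0.00737
solve → V1=-1.649+0.2087j, V2=-2.420+0.000j, V3=-1.686-0.3964j
aux → i_V1=-0.1174-1.369j

-1.686-0.3964j V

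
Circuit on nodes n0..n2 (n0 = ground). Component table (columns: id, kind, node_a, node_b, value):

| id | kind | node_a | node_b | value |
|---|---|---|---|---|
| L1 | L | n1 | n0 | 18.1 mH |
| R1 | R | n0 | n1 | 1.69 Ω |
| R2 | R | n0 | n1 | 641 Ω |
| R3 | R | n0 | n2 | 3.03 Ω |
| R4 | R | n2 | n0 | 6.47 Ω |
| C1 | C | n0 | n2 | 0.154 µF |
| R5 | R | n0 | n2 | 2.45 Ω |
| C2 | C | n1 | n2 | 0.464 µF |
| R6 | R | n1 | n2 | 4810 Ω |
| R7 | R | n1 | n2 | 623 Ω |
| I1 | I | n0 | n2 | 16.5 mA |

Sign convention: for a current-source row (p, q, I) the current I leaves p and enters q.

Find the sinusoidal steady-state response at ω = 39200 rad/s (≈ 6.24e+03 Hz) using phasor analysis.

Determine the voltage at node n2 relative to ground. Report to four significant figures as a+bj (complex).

0.01842-0.0004959j V

MNA unknowns: 2 node voltages V₁..V_2
L1: Y=0.000-0.001409j on G[1,0]
R1: Y=0.5917+0.000j on G[0,1]
R2: Y=0.001560+0.000j on G[0,1]
R3: Y=0.3300+0.000j on G[0,2]
R4: Y=0.1546+0.000j on G[2,0]
C1: Y=0.000+0.006037j on G[0,2]
R5: Y=0.4082+0.000j on G[0,2]
C2: Y=0.000+0.01819j on G[1,2]
R6: Y=0.0002079+0.000j on G[1,2]
R7: Y=0.001605+0.000j on G[1,2]
I1: z[0]−=0.0165, z[2]+=0.0165
solve → V1=8.704e-05+0.0005590j, V2=0.01842-0.0004959j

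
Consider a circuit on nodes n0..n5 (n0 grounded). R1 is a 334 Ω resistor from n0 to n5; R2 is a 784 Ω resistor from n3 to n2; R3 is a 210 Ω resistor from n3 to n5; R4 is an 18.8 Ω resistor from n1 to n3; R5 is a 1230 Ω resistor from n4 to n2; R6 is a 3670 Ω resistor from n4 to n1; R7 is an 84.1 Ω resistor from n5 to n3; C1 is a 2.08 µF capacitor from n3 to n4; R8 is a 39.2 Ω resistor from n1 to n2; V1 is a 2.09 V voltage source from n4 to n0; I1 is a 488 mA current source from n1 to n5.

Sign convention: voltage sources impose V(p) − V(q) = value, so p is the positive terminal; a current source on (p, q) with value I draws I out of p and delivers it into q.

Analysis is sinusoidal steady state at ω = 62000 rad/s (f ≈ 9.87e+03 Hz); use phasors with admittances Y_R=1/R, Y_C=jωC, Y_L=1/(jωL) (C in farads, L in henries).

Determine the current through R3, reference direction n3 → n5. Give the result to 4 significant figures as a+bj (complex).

-0.1168+0.0003973j A

Element admittances at ω=62000 rad/s:
  Y(R1) = 0.002994+0.000j S between n0,n5
  Y(R2) = 0.001276+0.000j S between n3,n2
  Y(R3) = 0.004762+0.000j S between n3,n5
  Y(R4) = 0.05319+0.000j S between n1,n3
  Y(R5) = 0.0008130+0.000j S between n4,n2
  Y(R6) = 0.0002725+0.000j S between n4,n1
  Y(R7) = 0.01189+0.000j S between n5,n3
  Y(C1) = 0.000+0.1290j S between n3,n4
  Y(R8) = 0.02551+0.000j S between n1,n2
  V1: constraint V(n4)−V(n0) = 2.09
  I1: injects 0.488 A into n5 (from n1)
Assemble and solve the 6×6 MNA system:
  V(n1)=-6.734+0.5373j  V(n2)=-6.067+0.5220j  V(n3)=2.075+0.5474j  V(n4)=2.090+0.000j  V(n5)=26.60+0.4640j
  i(V1)=-0.07963-0.001389j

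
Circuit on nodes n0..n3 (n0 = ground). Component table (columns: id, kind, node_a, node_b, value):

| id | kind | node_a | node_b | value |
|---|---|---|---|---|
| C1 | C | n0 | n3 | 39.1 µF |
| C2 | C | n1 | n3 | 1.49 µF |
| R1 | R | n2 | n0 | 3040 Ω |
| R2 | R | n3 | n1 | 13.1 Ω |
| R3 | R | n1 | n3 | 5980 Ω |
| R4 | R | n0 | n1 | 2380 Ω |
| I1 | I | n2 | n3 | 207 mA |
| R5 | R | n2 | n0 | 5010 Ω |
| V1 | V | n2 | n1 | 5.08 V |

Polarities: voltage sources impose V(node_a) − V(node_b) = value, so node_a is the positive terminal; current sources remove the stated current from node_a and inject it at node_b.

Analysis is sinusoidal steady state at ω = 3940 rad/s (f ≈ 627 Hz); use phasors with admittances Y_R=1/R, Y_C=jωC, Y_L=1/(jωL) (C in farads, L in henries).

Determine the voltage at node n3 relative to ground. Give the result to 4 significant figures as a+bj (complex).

Element admittances at ω=3940 rad/s:
  Y(C1) = 0.000+0.1541j S between n0,n3
  Y(C2) = 0.000+0.005871j S between n1,n3
  Y(R1) = 0.0003289+0.000j S between n2,n0
  Y(R2) = 0.07634+0.000j S between n3,n1
  Y(R3) = 0.0001672+0.000j S between n1,n3
  Y(R4) = 0.0004202+0.000j S between n0,n1
  I1: injects 0.207 A into n3 (from n2)
  Y(R5) = 0.0001996+0.000j S between n2,n0
  V1: constraint V(n2)−V(n1) = 5.08
Assemble and solve the 4×4 MNA system:
  V(n1)=-2.693+0.2049j  V(n2)=2.387+0.2049j  V(n3)=-0.001262+0.0008442j
  i(V1)=-0.2083-0.0001083j

-0.001262+0.0008442j V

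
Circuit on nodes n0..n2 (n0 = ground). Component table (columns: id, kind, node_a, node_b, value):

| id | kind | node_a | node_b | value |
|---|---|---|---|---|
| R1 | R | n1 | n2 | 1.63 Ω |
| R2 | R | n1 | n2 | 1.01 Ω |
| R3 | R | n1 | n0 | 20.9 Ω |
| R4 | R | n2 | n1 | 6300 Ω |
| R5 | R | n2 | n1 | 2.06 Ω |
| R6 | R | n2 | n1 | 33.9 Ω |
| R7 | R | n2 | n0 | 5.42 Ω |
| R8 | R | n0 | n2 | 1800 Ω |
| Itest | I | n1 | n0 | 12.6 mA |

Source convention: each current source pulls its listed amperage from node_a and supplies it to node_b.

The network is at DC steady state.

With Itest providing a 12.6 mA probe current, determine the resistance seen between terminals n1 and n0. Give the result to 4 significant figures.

MNA unknowns: 2 node voltages V₁..V_2
R1: Y=0.6135 on G[1,2]
R2: Y=0.9901 on G[1,2]
R3: Y=0.04785 on G[1,0]
R4: Y=0.0001587 on G[2,1]
R5: Y=0.4854 on G[2,1]
R6: Y=0.02950 on G[2,1]
R7: Y=0.1845 on G[2,0]
R8: Y=0.0005556 on G[0,2]
Itest: z[1]−=0.0126, z[0]+=0.0126
solve → V1=-0.05779, V2=-0.05315

R_eq = 4.586 Ω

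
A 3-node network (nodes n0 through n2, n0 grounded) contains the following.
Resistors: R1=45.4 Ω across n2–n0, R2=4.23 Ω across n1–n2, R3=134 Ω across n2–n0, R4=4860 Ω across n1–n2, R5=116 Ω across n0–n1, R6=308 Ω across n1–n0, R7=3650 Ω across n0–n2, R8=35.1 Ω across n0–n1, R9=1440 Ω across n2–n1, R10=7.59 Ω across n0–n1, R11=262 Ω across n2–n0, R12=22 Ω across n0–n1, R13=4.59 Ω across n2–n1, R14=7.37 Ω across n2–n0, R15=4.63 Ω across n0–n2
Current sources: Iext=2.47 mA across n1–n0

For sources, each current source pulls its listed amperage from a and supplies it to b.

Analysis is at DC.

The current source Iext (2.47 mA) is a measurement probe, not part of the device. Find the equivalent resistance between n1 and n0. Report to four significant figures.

Apply KCL at each of the 2 non-ground nodes and solve the resulting linear system.
Node n1: branches {R2, R4, R5, R6, R8, R9, R10, R12, R13, Iext} → V_1 = -0.005795
Node n2: branches {R1, R2, R3, R4, R7, R9, R11, R13, R14, R15} → V_2 = -0.003139

R_eq = 2.346 Ω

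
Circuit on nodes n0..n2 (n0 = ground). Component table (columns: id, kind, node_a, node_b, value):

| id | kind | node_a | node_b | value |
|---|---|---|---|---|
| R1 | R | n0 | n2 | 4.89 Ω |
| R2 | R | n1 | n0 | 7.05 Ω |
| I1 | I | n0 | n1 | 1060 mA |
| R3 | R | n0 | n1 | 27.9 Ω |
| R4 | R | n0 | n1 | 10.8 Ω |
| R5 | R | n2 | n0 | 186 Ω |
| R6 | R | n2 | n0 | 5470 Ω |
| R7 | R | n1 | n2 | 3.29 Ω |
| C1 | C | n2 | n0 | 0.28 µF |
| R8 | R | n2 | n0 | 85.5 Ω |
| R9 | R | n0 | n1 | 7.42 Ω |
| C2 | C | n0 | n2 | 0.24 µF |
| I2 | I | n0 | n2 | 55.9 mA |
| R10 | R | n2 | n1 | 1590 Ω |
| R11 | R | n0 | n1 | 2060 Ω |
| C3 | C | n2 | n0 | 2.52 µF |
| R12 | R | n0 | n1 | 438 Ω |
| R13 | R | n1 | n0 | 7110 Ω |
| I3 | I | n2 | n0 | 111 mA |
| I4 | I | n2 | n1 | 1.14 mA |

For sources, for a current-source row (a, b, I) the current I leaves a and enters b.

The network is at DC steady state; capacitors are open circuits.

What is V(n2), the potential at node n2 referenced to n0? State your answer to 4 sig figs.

1.003 V

Apply KCL at each of the 2 non-ground nodes and solve the resulting linear system.
Node n1: branches {R2, I1, R3, R4, R7, R9, R10, R11, R12, R13, I4} → V_1 = 1.918
Node n2: branches {R1, R5, R6, R7, C1, R8, C2, I2, R10, C3, I3, I4} → V_2 = 1.003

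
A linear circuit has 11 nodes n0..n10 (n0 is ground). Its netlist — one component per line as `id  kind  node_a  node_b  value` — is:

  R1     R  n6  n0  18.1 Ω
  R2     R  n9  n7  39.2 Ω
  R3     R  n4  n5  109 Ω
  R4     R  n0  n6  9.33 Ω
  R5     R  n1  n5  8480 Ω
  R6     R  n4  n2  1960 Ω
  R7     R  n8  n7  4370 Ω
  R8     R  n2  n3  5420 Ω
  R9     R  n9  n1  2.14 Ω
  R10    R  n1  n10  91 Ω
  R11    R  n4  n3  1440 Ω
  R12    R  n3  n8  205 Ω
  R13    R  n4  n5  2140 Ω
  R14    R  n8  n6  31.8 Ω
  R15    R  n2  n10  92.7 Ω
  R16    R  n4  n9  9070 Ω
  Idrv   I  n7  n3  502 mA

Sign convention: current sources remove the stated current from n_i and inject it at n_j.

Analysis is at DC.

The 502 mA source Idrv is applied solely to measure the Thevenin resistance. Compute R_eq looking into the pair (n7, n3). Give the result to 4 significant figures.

R_eq = 1391. Ω

Element admittances at DC:
  Y(R1) = 0.05525 S between n6,n0
  Y(R2) = 0.02551 S between n9,n7
  Y(R3) = 0.009174 S between n4,n5
  Y(R4) = 0.1072 S between n0,n6
  Y(R5) = 0.0001179 S between n1,n5
  Y(R6) = 0.0005102 S between n4,n2
  Y(R7) = 0.0002288 S between n8,n7
  Y(R8) = 0.0001845 S between n2,n3
  Y(R9) = 0.4673 S between n9,n1
  Y(R10) = 0.01099 S between n1,n10
  Y(R11) = 0.0006944 S between n4,n3
  Y(R12) = 0.004878 S between n3,n8
  Y(R13) = 0.0004673 S between n4,n5
  Y(R14) = 0.03145 S between n8,n6
  Y(R15) = 0.01079 S between n2,n10
  Y(R16) = 0.0001103 S between n4,n9
  Idrv: injects 0.502 A into n3 (from n7)
Assemble and solve the 10×10 MNA system:
  V(n1)=-652.7  V(n2)=-603.1  V(n3)=31.29  V(n4)=-303.2  V(n5)=-307.5  V(n6)=0.000  V(n7)=-667.1  V(n8)=0.000  V(n9)=-653.4  V(n10)=-628.1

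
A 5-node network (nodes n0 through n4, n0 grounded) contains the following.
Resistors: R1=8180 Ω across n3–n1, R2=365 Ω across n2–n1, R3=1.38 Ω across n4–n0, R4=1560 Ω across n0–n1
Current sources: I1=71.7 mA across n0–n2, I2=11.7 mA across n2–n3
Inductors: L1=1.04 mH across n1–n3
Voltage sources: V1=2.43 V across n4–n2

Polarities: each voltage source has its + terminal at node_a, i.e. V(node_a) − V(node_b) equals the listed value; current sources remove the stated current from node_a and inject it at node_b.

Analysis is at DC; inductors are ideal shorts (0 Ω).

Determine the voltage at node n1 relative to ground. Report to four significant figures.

1.571 V

MNA unknowns: 4 node voltages V₁..V_4 plus 2 source currents (L1, V1)
R1: Y=0.0001222 on G[3,1]
R2: Y=0.002740 on G[2,1]
R3: Y=0.7246 on G[4,0]
I1: z[0]−=0.0717, z[2]+=0.0717
R4: Y=0.0006410 on G[0,1]
L1: row V1−V3=0, i_L1 at 1,3
I2: z[2]−=0.0117, z[3]+=0.0117
V1: row V4−V2=2.43, i_V1 at 4,2
solve → V1=1.571, V2=-2.332, V3=1.571, V4=0.09756
aux → i_L1=-0.01170, i_V1=-0.07069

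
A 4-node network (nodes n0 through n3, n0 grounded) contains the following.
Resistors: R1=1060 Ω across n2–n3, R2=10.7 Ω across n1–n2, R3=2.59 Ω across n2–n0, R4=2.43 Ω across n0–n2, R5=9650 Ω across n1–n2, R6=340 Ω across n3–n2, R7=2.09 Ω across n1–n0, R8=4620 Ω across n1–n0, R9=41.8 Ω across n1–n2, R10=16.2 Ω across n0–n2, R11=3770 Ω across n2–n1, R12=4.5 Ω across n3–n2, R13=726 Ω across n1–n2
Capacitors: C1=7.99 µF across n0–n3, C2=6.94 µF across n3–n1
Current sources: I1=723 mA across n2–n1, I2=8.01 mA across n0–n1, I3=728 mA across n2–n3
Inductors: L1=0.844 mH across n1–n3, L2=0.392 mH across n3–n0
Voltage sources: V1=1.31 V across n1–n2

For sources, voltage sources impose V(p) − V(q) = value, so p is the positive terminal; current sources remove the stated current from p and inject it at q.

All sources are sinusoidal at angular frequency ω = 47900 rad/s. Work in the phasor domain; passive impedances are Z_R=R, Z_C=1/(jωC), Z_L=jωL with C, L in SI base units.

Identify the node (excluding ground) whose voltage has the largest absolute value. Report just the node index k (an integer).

3

Apply KCL at each of the 3 non-ground nodes and solve the resulting linear system.
Node n1: branches {I1, R2, R5, C2, R7, I2, R8, R9, L1, R11, R13, V1} → V_1 = 0.6549-0.1344j
Node n2: branches {R1, I1, R2, R3, R4, R5, R6, R9, R10, R11, R12, I3, R13, V1} → V_2 = -0.6551-0.1344j
Node n3: branches {R1, C1, C2, R6, L1, R12, L2, I3} → V_3 = 0.5459-0.7813j
Source currents: i(V1)=0.4605+0.03077j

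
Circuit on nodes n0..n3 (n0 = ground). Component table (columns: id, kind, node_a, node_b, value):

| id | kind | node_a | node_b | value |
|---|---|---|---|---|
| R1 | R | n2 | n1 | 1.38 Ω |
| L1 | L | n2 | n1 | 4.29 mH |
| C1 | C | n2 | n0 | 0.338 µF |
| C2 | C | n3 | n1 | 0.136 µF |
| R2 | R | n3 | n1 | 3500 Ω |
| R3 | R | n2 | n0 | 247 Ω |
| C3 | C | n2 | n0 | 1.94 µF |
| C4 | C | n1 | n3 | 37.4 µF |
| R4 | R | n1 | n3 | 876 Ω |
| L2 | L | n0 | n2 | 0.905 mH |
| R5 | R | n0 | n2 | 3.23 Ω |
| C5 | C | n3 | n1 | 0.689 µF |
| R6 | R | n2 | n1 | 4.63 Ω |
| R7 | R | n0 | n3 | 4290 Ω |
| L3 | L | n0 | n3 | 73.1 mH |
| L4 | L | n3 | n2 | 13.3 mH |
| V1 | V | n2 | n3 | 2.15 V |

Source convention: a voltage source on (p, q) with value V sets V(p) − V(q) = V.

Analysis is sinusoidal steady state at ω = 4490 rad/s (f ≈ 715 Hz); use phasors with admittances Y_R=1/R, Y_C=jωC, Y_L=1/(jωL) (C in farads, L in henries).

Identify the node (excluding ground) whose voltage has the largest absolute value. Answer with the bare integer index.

3

Apply KCL at each of the 3 non-ground nodes and solve the resulting linear system.
Node n1: branches {R1, L1, C2, R2, C4, R4, C5, R6} → V_1 = -0.04112-0.3975j
Node n2: branches {R1, L1, C1, R3, C3, L2, R5, R6, L4, V1} → V_2 = 0.01107-0.01244j
Node n3: branches {C2, R2, C4, R4, C5, R7, L3, L4, V1} → V_3 = -2.139-0.01244j
Source currents: i(V1)=-0.06962-0.3170j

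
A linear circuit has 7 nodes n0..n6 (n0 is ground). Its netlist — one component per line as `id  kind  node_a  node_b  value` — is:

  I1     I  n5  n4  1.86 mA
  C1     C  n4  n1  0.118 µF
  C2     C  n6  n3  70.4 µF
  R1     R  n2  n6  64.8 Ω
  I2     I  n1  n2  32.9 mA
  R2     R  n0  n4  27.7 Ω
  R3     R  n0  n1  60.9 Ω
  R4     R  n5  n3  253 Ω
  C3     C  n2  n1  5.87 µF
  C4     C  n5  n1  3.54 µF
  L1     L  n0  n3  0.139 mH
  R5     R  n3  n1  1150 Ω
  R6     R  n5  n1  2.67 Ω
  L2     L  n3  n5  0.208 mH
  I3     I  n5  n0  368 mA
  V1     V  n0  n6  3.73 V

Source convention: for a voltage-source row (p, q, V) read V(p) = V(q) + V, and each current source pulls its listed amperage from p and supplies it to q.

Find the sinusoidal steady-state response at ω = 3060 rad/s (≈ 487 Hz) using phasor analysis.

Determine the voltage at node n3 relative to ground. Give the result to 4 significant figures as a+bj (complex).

0.3772-0.1997j V

Apply KCL at each of the 6 non-ground nodes and solve the resulting linear system.
Node n1: branches {C1, I2, R3, C3, C4, R5, R6} → V_1 = 0.2269-0.4715j
Node n2: branches {R1, I2, C3} → V_2 = -0.3150+0.6308j
Node n3: branches {C2, R4, L1, R5, L2} → V_3 = 0.3772-0.1997j
Node n4: branches {I1, C1, R2} → V_4 = 0.05626+0.001707j
Node n5: branches {I1, R4, C4, R6, L2, I3} → V_5 = 0.3777-0.4710j
Node n6: branches {C2, R1, V1} → V_6 = -3.730+0.000j
Source currents: i(V1)=-0.09572-0.8945j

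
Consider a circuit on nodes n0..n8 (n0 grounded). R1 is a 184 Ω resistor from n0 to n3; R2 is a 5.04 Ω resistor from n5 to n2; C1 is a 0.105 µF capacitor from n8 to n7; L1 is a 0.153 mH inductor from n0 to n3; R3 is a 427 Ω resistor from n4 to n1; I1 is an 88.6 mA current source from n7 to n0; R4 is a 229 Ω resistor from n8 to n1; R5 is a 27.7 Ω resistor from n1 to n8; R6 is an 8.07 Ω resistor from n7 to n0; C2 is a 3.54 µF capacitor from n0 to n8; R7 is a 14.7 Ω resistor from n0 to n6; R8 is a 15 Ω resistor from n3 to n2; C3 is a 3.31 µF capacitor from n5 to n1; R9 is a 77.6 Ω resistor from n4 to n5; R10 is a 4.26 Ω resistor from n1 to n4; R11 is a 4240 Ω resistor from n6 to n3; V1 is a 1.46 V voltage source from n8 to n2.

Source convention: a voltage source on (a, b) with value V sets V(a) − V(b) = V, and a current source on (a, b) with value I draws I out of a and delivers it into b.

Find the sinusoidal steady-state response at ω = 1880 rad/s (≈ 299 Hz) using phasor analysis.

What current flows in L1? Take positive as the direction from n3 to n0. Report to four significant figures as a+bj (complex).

-0.001053-0.01006j A

Element admittances at ω=1880 rad/s:
  Y(R1) = 0.005435+0.000j S between n0,n3
  Y(R2) = 0.1984+0.000j S between n5,n2
  Y(C1) = 0.000+0.0001974j S between n8,n7
  Y(L1) = 0.000-3.477j S between n0,n3
  Y(R3) = 0.002342+0.000j S between n4,n1
  I1: injects 0.0886 A into n0 (from n7)
  Y(R4) = 0.004367+0.000j S between n8,n1
  Y(R5) = 0.03610+0.000j S between n1,n8
  Y(R6) = 0.1239+0.000j S between n7,n0
  Y(C2) = 0.000+0.006655j S between n0,n8
  Y(R7) = 0.06803+0.000j S between n0,n6
  Y(R8) = 0.06667+0.000j S between n3,n2
  Y(C3) = 0.000+0.006223j S between n5,n1
  Y(R9) = 0.01289+0.000j S between n4,n5
  Y(R10) = 0.2347+0.000j S between n1,n4
  Y(R11) = 0.0002358+0.000j S between n6,n3
  V1: constraint V(n8)−V(n2) = 1.46
Assemble and solve the 9×9 MNA system:
  V(n1)=1.108-0.2697j  V(n2)=-0.01266-0.1512j  V(n3)=0.002893-0.0003029j  V(n4)=1.054-0.2624j  V(n5)=0.05658-0.1270j  V(n6)=9.995e-06-1.047e-06j  V(n7)=-0.7148+0.003444j  V(n8)=1.447-0.1512j
  i(V1)=-0.01477-0.01486j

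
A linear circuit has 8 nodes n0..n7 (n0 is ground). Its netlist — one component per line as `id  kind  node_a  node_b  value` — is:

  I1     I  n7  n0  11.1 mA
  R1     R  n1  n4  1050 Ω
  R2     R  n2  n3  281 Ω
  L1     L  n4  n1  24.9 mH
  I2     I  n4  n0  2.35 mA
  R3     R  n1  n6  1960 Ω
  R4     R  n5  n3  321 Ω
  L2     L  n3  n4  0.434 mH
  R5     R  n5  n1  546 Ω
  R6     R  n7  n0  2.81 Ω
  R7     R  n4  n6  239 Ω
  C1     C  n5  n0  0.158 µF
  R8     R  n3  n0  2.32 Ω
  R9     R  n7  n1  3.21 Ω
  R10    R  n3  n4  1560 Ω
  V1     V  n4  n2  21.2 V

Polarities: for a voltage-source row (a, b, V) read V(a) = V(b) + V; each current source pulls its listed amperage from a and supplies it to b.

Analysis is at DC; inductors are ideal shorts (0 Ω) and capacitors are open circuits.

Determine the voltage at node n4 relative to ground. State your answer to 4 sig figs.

Element admittances at DC:
  I1: injects 0.0111 A into n0 (from n7)
  Y(R1) = 0.0009524 S between n1,n4
  Y(R2) = 0.003559 S between n2,n3
  L1: short n4↔n1 (DC inductor)
  I2: injects 0.00235 A into n0 (from n4)
  Y(R3) = 0.0005102 S between n1,n6
  Y(R4) = 0.003115 S between n5,n3
  L2: short n3↔n4 (DC inductor)
  Y(R5) = 0.001832 S between n5,n1
  Y(R6) = 0.3559 S between n7,n0
  Y(R7) = 0.004184 S between n4,n6
  Y(C1) = 0.000 S between n5,n0
  Y(R8) = 0.4310 S between n3,n0
  Y(R9) = 0.3115 S between n7,n1
  Y(R10) = 0.0006410 S between n3,n4
  V1: constraint V(n4)−V(n2) = 21.2
Assemble and solve the 10×10 MNA system:
  V(n1)=-0.01261  V(n2)=-21.21  V(n3)=-0.01261  V(n4)=-0.01261  V(n5)=-0.01261  V(n6)=-0.01261  V(n7)=-0.02252
  i(L1)=0.003086  i(L2)=-0.07001  i(V1)=-0.07544

-0.01261 V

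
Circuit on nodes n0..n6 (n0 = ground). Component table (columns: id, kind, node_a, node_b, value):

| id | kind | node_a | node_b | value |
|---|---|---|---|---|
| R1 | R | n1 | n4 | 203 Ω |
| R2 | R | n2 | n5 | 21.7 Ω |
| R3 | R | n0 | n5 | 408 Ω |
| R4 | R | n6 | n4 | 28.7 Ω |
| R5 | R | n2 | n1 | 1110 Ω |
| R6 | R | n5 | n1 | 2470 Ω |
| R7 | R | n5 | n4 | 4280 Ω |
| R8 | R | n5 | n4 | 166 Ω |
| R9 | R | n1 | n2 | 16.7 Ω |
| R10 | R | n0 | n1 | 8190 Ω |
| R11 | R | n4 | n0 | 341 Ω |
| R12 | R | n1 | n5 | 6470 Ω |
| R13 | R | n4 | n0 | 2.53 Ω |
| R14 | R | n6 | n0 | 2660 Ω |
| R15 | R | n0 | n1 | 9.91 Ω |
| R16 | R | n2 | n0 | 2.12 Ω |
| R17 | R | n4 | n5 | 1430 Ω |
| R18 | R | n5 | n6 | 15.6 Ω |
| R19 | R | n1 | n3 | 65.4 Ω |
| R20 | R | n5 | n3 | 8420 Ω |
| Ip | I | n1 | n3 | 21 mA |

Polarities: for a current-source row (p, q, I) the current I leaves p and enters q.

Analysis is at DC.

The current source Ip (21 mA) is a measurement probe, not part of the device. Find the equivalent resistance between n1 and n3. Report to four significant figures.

Apply KCL at each of the 6 non-ground nodes and solve the resulting linear system.
Node n1: branches {R1, R5, R6, R9, R10, R12, R15, R19, Ip} → V_1 = -0.0009278
Node n2: branches {R2, R5, R9, R16} → V_2 = 7.268e-05
Node n3: branches {R19, R20, Ip} → V_3 = 1.362
Node n4: branches {R1, R4, R7, R8, R11, R13, R17} → V_4 = 0.0001348
Node n5: branches {R2, R3, R6, R7, R8, R12, R17, R18, R20} → V_5 = 0.002136
Node n6: branches {R4, R14, R18} → V_6 = 0.001426

R_eq = 64.90 Ω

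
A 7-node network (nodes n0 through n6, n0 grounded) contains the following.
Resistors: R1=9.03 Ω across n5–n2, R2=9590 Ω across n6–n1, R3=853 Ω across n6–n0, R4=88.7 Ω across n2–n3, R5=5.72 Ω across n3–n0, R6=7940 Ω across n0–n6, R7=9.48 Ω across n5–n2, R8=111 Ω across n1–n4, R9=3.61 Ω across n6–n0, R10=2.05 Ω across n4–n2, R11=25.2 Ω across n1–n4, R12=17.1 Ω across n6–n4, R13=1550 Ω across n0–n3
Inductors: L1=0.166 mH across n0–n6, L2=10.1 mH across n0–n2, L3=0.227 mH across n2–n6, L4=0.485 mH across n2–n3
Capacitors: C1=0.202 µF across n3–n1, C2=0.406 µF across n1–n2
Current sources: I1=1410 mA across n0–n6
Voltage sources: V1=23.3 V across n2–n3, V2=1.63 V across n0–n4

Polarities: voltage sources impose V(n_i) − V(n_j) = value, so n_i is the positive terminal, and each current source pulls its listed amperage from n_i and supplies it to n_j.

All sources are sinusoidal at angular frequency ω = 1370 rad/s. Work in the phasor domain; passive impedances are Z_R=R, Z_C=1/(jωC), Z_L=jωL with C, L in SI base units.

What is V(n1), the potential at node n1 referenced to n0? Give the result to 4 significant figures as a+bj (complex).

-1.657-0.09062j V

Element admittances at ω=1370 rad/s:
  Y(R1) = 0.1107+0.000j S between n5,n2
  Y(R2) = 0.0001043+0.000j S between n6,n1
  Y(R3) = 0.001172+0.000j S between n6,n0
  Y(L1) = 0.000-4.397j S between n0,n6
  Y(C1) = 0.000+0.0002767j S between n3,n1
  Y(R4) = 0.01127+0.000j S between n2,n3
  Y(C2) = 0.000+0.0005562j S between n1,n2
  Y(R5) = 0.1748+0.000j S between n3,n0
  Y(R6) = 0.0001259+0.000j S between n0,n6
  Y(L2) = 0.000-0.07227j S between n0,n2
  Y(L3) = 0.000-3.216j S between n2,n6
  Y(L4) = 0.000-1.505j S between n2,n3
  Y(R7) = 0.1055+0.000j S between n5,n2
  Y(R8) = 0.009009+0.000j S between n1,n4
  Y(R9) = 0.2770+0.000j S between n6,n0
  I1: injects 1.41 A into n6 (from n0)
  Y(R10) = 0.4878+0.000j S between n4,n2
  Y(R11) = 0.03968+0.000j S between n1,n4
  Y(R12) = 0.05848+0.000j S between n6,n4
  Y(R13) = 0.0006452+0.000j S between n0,n3
  V1: constraint V(n2)−V(n3) = 23.3
  V2: constraint V(n0)−V(n4) = 1.63
Assemble and solve the 8×8 MNA system:
  V(n1)=-1.657-0.09062j  V(n2)=0.6631+1.744j  V(n3)=-22.64+1.744j  V(n4)=-1.630+0.000j  V(n5)=0.6631+1.744j  V(n6)=0.3197+0.8951j
  i(V1)=-4.235+35.37j  i(V2)=-1.231-0.8986j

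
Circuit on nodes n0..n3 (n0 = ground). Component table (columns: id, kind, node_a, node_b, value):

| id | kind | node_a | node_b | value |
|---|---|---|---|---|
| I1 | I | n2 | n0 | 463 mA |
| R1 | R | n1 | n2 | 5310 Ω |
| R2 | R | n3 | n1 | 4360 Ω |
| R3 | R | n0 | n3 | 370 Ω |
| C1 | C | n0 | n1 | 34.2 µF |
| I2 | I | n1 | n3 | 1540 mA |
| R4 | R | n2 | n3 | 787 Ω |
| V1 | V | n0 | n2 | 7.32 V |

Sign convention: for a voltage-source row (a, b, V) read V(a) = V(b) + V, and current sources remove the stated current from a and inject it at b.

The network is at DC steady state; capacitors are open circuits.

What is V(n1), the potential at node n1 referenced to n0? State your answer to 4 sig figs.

Element admittances at DC:
  I1: injects 0.463 A into n0 (from n2)
  Y(R1) = 0.0001883 S between n1,n2
  Y(R2) = 0.0002294 S between n3,n1
  Y(R3) = 0.002703 S between n0,n3
  Y(C1) = 0.000 S between n0,n1
  I2: injects 1.54 A into n3 (from n1)
  Y(R4) = 0.001271 S between n2,n3
  V1: constraint V(n0)−V(n2) = 7.32
Assemble and solve the 4×4 MNA system:
  V(n1)=-3598  V(n2)=-7.320  V(n3)=167.9
  i(V1)=0.9167

-3598 V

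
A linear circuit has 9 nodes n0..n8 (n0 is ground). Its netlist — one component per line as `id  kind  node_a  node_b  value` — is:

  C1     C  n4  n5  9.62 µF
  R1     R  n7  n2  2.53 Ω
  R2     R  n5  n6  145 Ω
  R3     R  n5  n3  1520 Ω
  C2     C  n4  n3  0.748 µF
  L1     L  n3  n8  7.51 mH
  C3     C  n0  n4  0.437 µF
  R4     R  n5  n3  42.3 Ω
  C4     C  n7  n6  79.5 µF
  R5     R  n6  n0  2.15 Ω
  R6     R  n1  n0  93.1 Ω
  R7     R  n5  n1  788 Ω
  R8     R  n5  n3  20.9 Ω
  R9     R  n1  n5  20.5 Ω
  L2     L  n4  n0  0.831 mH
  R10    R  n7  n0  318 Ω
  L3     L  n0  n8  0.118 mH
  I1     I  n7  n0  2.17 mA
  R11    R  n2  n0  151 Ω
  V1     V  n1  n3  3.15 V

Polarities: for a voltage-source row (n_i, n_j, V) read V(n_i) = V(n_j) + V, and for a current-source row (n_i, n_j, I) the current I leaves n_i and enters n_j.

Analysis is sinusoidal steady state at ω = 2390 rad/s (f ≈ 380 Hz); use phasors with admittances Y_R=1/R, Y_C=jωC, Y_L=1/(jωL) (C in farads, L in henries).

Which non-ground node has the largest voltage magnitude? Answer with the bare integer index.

1

Apply KCL at each of the 8 non-ground nodes and solve the resulting linear system.
Node n1: branches {R6, R7, R9, V1} → V_1 = 3.061-1.417j
Node n2: branches {R1, R11} → V_2 = 0.008107-0.009740j
Node n3: branches {R3, C2, L1, R4, R8, V1} → V_3 = -0.08925-1.417j
Node n4: branches {C1, C2, C3, L2} → V_4 = -0.04086+0.07760j
Node n5: branches {C1, R2, R3, R4, R7, R8, R9} → V_5 = 0.8559-1.502j
Node n6: branches {R2, C4, R5} → V_6 = 0.007739-0.02174j
Node n7: branches {R1, C4, R10, I1} → V_7 = 0.008243-0.009903j
Node n8: branches {L1, L3} → V_8 = -0.001381-0.02192j
Source currents: i(V1)=-0.1432+0.01095j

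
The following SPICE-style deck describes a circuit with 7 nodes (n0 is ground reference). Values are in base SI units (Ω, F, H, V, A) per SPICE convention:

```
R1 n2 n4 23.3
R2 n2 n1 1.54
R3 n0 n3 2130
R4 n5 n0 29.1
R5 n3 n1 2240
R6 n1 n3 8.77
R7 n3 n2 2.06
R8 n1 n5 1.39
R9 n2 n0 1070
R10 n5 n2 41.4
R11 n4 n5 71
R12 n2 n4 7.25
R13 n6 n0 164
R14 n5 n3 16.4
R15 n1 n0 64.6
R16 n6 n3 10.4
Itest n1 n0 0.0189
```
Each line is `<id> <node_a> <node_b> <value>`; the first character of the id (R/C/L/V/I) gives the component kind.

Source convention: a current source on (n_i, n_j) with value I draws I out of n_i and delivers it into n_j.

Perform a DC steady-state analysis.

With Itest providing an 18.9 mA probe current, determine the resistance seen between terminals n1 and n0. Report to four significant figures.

Element admittances at DC:
  Y(R1) = 0.04292 S between n2,n4
  Y(R2) = 0.6494 S between n2,n1
  Y(R3) = 0.0004695 S between n0,n3
  Y(R4) = 0.03436 S between n5,n0
  Y(R5) = 0.0004464 S between n3,n1
  Y(R6) = 0.1140 S between n1,n3
  Y(R7) = 0.4854 S between n3,n2
  Y(R8) = 0.7194 S between n1,n5
  Y(R9) = 0.0009346 S between n2,n0
  Y(R10) = 0.02415 S between n5,n2
  Y(R11) = 0.01408 S between n4,n5
  Y(R12) = 0.1379 S between n2,n4
  Y(R13) = 0.006098 S between n6,n0
  Y(R14) = 0.06098 S between n5,n3
  Y(R15) = 0.01548 S between n1,n0
  Y(R16) = 0.09615 S between n6,n3
  Itest: injects 0.0189 A into n0 (from n1)
Assemble and solve the 6×6 MNA system:
  V(n1)=-0.3412  V(n2)=-0.3375  V(n3)=-0.3340  V(n4)=-0.3368  V(n5)=-0.3268  V(n6)=-0.3141

R_eq = 18.05 Ω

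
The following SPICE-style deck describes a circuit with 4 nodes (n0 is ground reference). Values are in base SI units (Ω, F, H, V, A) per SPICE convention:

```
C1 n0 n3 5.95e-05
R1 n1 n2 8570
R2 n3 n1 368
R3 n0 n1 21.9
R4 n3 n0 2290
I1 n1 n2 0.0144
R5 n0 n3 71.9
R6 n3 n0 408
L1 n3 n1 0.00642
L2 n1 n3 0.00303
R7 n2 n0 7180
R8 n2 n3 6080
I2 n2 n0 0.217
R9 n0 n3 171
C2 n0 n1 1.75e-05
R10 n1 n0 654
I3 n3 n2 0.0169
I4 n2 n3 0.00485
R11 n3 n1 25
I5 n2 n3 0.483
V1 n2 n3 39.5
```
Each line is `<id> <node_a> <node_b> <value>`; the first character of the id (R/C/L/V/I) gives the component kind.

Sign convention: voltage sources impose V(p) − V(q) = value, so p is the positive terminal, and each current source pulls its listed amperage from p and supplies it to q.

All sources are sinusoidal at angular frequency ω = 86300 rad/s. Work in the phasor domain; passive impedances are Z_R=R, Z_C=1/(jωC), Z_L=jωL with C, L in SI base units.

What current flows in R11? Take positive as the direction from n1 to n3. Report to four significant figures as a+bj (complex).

MNA unknowns: 3 node voltages V₁..V_3 plus 1 source current (V1)
C1: Y=0.000+5.135j on G[0,3]
R1: Y=0.0001167+0.000j on G[1,2]
R2: Y=0.002717+0.000j on G[3,1]
R3: Y=0.04566+0.000j on G[0,1]
R4: Y=0.0004367+0.000j on G[3,0]
I1: z[1]−=0.0144, z[2]+=0.0144
R5: Y=0.01391+0.000j on G[0,3]
R6: Y=0.002451+0.000j on G[3,0]
L1: Y=0.000-0.001805j on G[3,1]
L2: Y=0.000-0.003824j on G[1,3]
R7: Y=0.0001393+0.000j on G[2,0]
R8: Y=0.0001645+0.000j on G[2,3]
I2: z[2]−=0.217, z[0]+=0.217
R9: Y=0.005848+0.000j on G[0,3]
C2: Y=0.000+1.510j on G[0,1]
R10: Y=0.001529+0.000j on G[1,0]
I3: z[3]−=0.0169, z[2]+=0.0169
I4: z[2]−=0.00485, z[3]+=0.00485
R11: Y=0.04000+0.000j on G[3,1]
I5: z[2]−=0.483, z[3]+=0.483
V1: row V2−V3=39.5, i_V1 at 2,3
solve → V1=0.0007981+0.006413j, V2=39.50+0.04145j, V3=-0.0004776+0.04145j
aux → i_V1=-0.6902-9.861e-06j

5.103e-05-0.001401j A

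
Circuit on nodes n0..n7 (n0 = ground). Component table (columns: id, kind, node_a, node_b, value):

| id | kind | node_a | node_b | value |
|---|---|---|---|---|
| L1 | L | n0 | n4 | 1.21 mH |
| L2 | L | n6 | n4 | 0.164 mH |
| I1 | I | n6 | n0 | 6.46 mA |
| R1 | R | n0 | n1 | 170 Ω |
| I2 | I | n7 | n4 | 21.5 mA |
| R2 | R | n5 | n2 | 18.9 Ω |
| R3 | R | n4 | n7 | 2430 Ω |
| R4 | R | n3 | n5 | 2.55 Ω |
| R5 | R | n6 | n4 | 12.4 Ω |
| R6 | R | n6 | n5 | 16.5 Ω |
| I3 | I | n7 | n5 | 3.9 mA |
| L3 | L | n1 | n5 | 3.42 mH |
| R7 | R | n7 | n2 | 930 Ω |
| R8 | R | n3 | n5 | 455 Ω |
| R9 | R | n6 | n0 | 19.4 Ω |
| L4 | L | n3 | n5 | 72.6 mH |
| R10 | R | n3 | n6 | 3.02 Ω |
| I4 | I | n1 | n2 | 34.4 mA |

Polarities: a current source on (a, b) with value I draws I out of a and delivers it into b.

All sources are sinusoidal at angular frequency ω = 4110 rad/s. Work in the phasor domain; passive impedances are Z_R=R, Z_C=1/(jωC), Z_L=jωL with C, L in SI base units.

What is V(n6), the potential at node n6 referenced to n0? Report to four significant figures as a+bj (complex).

-0.02704-0.03404j V

MNA unknowns: 7 node voltages V₁..V_7
L1: Y=0.000-0.2011j on G[0,4]
L2: Y=0.000-1.484j on G[6,4]
I1: z[6]−=0.00646, z[0]+=0.00646
R1: Y=0.005882+0.000j on G[0,1]
I2: z[7]−=0.0215, z[4]+=0.0215
R2: Y=0.05291+0.000j on G[5,2]
R3: Y=0.0004115+0.000j on G[4,7]
R4: Y=0.3922+0.000j on G[3,5]
R5: Y=0.08065+0.000j on G[6,4]
R6: Y=0.06061+0.000j on G[6,5]
I3: z[7]−=0.0039, z[5]+=0.0039
L3: Y=0.000-0.07114j on G[1,5]
R7: Y=0.001075+0.000j on G[7,2]
R8: Y=0.002198+0.000j on G[3,5]
R9: Y=0.05155+0.000j on G[6,0]
L4: Y=0.000-0.003351j on G[3,5]
R10: Y=0.3311+0.000j on G[3,6]
I4: z[1]−=0.0344, z[2]+=0.0344
solve → V1=-0.1254-0.4953j, V2=0.2172-0.02209j, V3=-0.05822-0.02742j, V4=-0.02321-0.02153j, V5=-0.08445-0.02209j, V6=-0.02704-0.03404j, V7=-16.93-0.02194j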